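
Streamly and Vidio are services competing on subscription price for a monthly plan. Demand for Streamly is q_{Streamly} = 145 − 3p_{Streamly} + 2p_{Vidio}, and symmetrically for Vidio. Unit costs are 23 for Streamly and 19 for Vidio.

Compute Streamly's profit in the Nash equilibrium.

2655.1875

Streamly's profit: π = (p_{Streamly} − 23)(145 − 3p_{Streamly} + 2p_{Vidio}).
∂π/∂p_{Streamly} = 214 − 6p_{Streamly} + 2p_{Vidio} = 0 ⇒ p_{Streamly} = 107/3 + (1/3)p_{Vidio}.
Similarly p_{Vidio} = 101/3 + (1/3)p_{Streamly}.
Solving the two reaction functions simultaneously: (1 − (1/3)(1/3))p_{Streamly} = 107/3 + (1/3)·(101/3), so (8/9)p_{Streamly} = 422/9 and p_{Streamly} = 52.75.
Then p_{Vidio} = 101/3 + (1/3)·52.75 = 51.25.
q_{Streamly} = 145 − 3·52.75 + 2·51.25 = 89.25.
Profit = (52.75 − 23)·89.25 = 2655.1875.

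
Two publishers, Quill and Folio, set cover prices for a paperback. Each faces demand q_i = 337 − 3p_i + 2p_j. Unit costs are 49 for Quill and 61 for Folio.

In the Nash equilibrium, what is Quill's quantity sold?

Quill's profit: π = (p_{Quill} − 49)(337 − 3p_{Quill} + 2p_{Folio}).
∂π/∂p_{Quill} = 484 − 6p_{Quill} + 2p_{Folio} = 0 ⇒ p_{Quill} = 242/3 + (1/3)p_{Folio}.
Similarly p_{Folio} = 260/3 + (1/3)p_{Quill}.
Plugging p_{Folio} into Quill's best response: p_{Quill} = 242/3 + (1/3)(260/3 + (1/3)p_{Quill}) ⇒ (8/9)p_{Quill} = 986/9, so p_{Quill} = 123.25.
Then p_{Folio} = 260/3 + (1/3)·123.25 = 127.75.
q_{Quill} = 337 − 3·123.25 + 2·127.75 = 222.75.

222.75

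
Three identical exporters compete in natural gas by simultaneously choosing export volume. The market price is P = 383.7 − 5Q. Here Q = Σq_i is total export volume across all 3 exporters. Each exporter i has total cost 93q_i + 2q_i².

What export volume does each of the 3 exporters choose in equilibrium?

A representative exporter's profit is π_i = q_i(383.7 − 5Q) − 93q_i − 2q_i², with Q = q_i + Σ_{j≠i} q_j.
First-order condition: 290.7 − 14q_i − 5Σ_{j≠i} q_j = 0.
With identical exporters, set every q_j = q: then 290.7 − 14q − 10q = 0, i.e. q = 290.7/24 = 12.1125.

12.1125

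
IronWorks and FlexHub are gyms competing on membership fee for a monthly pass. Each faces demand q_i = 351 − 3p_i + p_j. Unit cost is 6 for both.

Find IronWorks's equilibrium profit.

IronWorks's profit: π = (p_{IronWorks} − 6)(351 − 3p_{IronWorks} + p_{FlexHub}).
∂π/∂p_{IronWorks} = 369 − 6p_{IronWorks} + p_{FlexHub} = 0 ⇒ p_{IronWorks} = 61.5 + (1/6)p_{FlexHub}.
The game is symmetric, so in equilibrium p_{FlexHub} = p_{IronWorks}: the reaction function gives (5/6)p_{IronWorks} = 61.5, hence p_{IronWorks} = 73.8.
q_{IronWorks} = 351 − 3·73.8 + 73.8 = 203.4.
Profit = (73.8 − 6)·203.4 = 13790.52.

13790.52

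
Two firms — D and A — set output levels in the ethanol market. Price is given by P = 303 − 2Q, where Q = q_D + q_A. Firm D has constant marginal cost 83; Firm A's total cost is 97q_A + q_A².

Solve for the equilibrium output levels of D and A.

45.4, 19.2

Firm D's profit: π = q_D(303 − 2(q_D + q_A)) − 83q_D.
∂π/∂q_D = 220 − 4q_D − 2q_A = 0, so q_D = 55 − 0.5q_A.
For A: ∂π/∂q_A = 206 − 6q_A − 2q_D = 0 ⇒ q_A = 103/3 − (1/3)q_D.
Substituting the second reaction function into the first: q_D = 55 − 0.5(103/3 − (1/3)q_D), which gives (5/6)q_D = 227/6 ⇒ q_D = 45.4.
Then q_A = 103/3 − (1/3)·45.4 = 19.2.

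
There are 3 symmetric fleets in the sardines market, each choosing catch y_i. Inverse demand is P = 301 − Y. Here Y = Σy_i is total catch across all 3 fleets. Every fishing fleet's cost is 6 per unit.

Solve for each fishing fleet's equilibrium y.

73.75

A representative fishing fleet's profit is π_i = y_i(301 − Y) − 6y_i, with Y = y_i + Σ_{j≠i} y_j.
First-order condition: 295 − 2y_i − Σ_{j≠i} y_j = 0.
With identical fishing fleets, set every y_j = y: then 295 − 2y − 2y = 0, i.e. y = 295/4 = 73.75.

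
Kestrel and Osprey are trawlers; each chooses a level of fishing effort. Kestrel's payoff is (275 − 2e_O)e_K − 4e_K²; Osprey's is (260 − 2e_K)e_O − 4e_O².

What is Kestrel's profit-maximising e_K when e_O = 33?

26.125

Expanding Kestrel's payoff: 275e_K − 2e_Oe_K − 4e_K².
∂π/∂e_K = 275 − 2e_O − 8e_K = 0, so e_K = 34.375 − 0.25e_O.
At e_O = 33: e_K = 34.375 − 0.25·33 = 26.125.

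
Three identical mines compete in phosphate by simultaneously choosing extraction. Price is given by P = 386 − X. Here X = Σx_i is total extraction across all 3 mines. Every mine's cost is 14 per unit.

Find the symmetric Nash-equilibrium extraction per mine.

A representative mine's profit is π_i = x_i(386 − X) − 14x_i, with X = x_i + Σ_{j≠i} x_j.
First-order condition: 372 − 2x_i − Σ_{j≠i} x_j = 0.
Imposing symmetry (x_j = x for all j) turns Σ_{j≠i} x_j into 2x, so 372 = 4x and x = 93.

93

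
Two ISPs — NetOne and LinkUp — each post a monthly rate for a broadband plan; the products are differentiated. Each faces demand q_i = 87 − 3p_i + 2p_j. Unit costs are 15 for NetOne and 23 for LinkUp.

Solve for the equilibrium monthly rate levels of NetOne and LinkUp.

NetOne's profit: π = (p_{NetOne} − 15)(87 − 3p_{NetOne} + 2p_{LinkUp}).
∂π/∂p_{NetOne} = 132 − 6p_{NetOne} + 2p_{LinkUp} = 0 ⇒ p_{NetOne} = 22 + (1/3)p_{LinkUp}.
Similarly p_{LinkUp} = 26 + (1/3)p_{NetOne}.
Substituting the second reaction function into the first: p_{NetOne} = 22 + (1/3)(26 + (1/3)p_{NetOne}), which gives (8/9)p_{NetOne} = 92/3 ⇒ p_{NetOne} = 34.5.
Then p_{LinkUp} = 26 + (1/3)·34.5 = 37.5.

34.5, 37.5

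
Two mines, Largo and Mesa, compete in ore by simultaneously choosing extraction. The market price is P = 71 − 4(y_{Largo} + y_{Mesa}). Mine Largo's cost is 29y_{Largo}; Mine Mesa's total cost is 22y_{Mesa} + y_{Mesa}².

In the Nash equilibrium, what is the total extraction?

7

Mine Largo's profit: π = y_{Largo}(71 − 4(y_{Largo} + y_{Mesa})) − 29y_{Largo}.
∂π/∂y_{Largo} = 42 − 8y_{Largo} − 4y_{Mesa} = 0, so y_{Largo} = 5.25 − 0.5y_{Mesa}.
For Mesa: ∂π/∂y_{Mesa} = 49 − 10y_{Mesa} − 4y_{Largo} = 0 ⇒ y_{Mesa} = 4.9 − 0.4y_{Largo}.
Substituting the second reaction function into the first: y_{Largo} = 5.25 − 0.5(4.9 − 0.4y_{Largo}), which gives 0.8y_{Largo} = 2.8 ⇒ y_{Largo} = 3.5.
Then y_{Mesa} = 4.9 − 0.4·3.5 = 3.5.
Total extraction: 3.5 + 3.5 = 7.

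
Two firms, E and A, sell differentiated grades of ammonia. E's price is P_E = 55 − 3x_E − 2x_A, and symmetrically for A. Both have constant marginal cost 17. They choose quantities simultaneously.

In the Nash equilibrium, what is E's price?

Firm E's profit: π = x_E(55 − 3x_E − 2x_A) − 17x_E.
∂π/∂x_E = 38 − 6x_E − 2x_A = 0 ⇒ x_E = 19/3 − (1/3)x_A.
By symmetry x_A = x_E; substituting into the reaction function, (4/3)x_E = 19/3 and x_E = 4.75.
P_E = 55 − 3·4.75 − 2·4.75 = 31.25.

31.25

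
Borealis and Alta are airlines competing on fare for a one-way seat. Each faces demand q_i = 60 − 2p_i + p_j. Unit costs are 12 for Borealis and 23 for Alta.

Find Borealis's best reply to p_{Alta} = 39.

Borealis's profit: π = (p_{Borealis} − 12)(60 − 2p_{Borealis} + p_{Alta}).
∂π/∂p_{Borealis} = 84 − 4p_{Borealis} + p_{Alta} = 0 ⇒ p_{Borealis} = 21 + 0.25p_{Alta}.
At p_{Alta} = 39: p_{Borealis} = 21 + 0.25·39 = 30.75.

30.75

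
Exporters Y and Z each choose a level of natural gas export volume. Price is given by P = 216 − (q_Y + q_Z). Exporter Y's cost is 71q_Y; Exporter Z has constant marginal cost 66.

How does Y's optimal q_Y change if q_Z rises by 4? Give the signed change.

Exporter Y's profit: π = q_Y(216 − (q_Y + q_Z)) − 71q_Y.
∂π/∂q_Y = 145 − 2q_Y − q_Z = 0, so q_Y = 72.5 − 0.5q_Z.
The reaction-function slope is −0.5, so a 4-unit rise in q_Z moves q_Y by −0.5 × 4 = −2. Y's best response falls — the actions are strategic substitutes.

-2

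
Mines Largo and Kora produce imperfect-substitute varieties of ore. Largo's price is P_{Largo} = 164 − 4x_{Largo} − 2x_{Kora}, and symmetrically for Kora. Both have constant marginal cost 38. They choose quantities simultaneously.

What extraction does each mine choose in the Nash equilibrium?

12.6

Mine Largo's profit: π = x_{Largo}(164 − 4x_{Largo} − 2x_{Kora}) − 38x_{Largo}.
∂π/∂x_{Largo} = 126 − 8x_{Largo} − 2x_{Kora} = 0 ⇒ x_{Largo} = 15.75 − 0.25x_{Kora}.
Setting x_{Largo} = x_{Kora} in the reaction function: x_{Largo} = 15.75 − 0.25x_{Largo}, so x_{Largo} = 15.75 / 1.25 = 12.6.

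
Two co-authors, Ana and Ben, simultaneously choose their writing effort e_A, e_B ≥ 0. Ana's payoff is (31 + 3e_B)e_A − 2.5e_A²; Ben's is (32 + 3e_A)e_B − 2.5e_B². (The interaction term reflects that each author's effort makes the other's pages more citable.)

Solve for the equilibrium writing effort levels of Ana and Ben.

15.6875, 15.8125

Expanding Ana's payoff: 31e_A + 3e_Be_A − 2.5e_A².
∂π/∂e_A = 31 + 3e_B − 5e_A = 0, so e_A = 6.2 + 0.6e_B.
Likewise for Ben: e_B = 6.4 + 0.6e_A.
Substituting the second reaction function into the first: e_A = 6.2 + 0.6(6.4 + 0.6e_A), which gives 0.64e_A = 10.04 ⇒ e_A = 15.6875.
Then e_B = 6.4 + 0.6·15.6875 = 15.8125.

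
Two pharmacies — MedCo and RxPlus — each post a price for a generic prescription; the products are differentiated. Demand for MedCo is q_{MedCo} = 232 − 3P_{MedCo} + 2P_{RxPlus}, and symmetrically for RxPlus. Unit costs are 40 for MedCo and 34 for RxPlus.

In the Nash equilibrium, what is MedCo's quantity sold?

140.625

MedCo's profit: π = (P_{MedCo} − 40)(232 − 3P_{MedCo} + 2P_{RxPlus}).
∂π/∂P_{MedCo} = 352 − 6P_{MedCo} + 2P_{RxPlus} = 0 ⇒ P_{MedCo} = 176/3 + (1/3)P_{RxPlus}.
Similarly P_{RxPlus} = 167/3 + (1/3)P_{MedCo}.
Solving the two reaction functions simultaneously: (1 − (1/3)(1/3))P_{MedCo} = 176/3 + (1/3)·(167/3), so (8/9)P_{MedCo} = 695/9 and P_{MedCo} = 86.875.
Then P_{RxPlus} = 167/3 + (1/3)·86.875 = 84.625.
q_{MedCo} = 232 − 3·86.875 + 2·84.625 = 140.625.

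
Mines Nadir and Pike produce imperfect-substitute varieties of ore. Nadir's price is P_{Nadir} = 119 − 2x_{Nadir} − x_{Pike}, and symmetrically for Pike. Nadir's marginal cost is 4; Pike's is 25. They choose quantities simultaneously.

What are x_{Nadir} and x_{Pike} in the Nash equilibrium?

24.4, 17.4

Mine Nadir's profit: π = x_{Nadir}(119 − 2x_{Nadir} − x_{Pike}) − 4x_{Nadir}.
∂π/∂x_{Nadir} = 115 − 4x_{Nadir} − x_{Pike} = 0 ⇒ x_{Nadir} = 28.75 − 0.25x_{Pike}.
Similarly x_{Pike} = 23.5 − 0.25x_{Nadir}.
Substituting the second reaction function into the first: x_{Nadir} = 28.75 − 0.25(23.5 − 0.25x_{Nadir}), which gives 0.9375x_{Nadir} = 22.875 ⇒ x_{Nadir} = 24.4.
Then x_{Pike} = 23.5 − 0.25·24.4 = 17.4.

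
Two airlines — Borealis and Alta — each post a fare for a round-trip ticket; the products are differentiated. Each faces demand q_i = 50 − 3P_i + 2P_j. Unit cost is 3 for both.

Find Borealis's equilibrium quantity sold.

35.25

Borealis's profit: π = (P_{Borealis} − 3)(50 − 3P_{Borealis} + 2P_{Alta}).
∂π/∂P_{Borealis} = 59 − 6P_{Borealis} + 2P_{Alta} = 0 ⇒ P_{Borealis} = 59/6 + (1/3)P_{Alta}.
The game is symmetric, so in equilibrium P_{Alta} = P_{Borealis}: the reaction function gives (2/3)P_{Borealis} = 59/6, hence P_{Borealis} = 14.75.
q_{Borealis} = 50 − 3·14.75 + 2·14.75 = 35.25.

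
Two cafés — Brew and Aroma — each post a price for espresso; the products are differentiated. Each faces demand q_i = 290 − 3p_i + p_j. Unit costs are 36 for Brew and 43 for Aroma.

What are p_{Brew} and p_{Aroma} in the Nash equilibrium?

80.2, 83.2

Brew's profit: π = (p_{Brew} − 36)(290 − 3p_{Brew} + p_{Aroma}).
∂π/∂p_{Brew} = 398 − 6p_{Brew} + p_{Aroma} = 0 ⇒ p_{Brew} = 199/3 + (1/6)p_{Aroma}.
Similarly p_{Aroma} = 419/6 + (1/6)p_{Brew}.
Substituting the second reaction function into the first: p_{Brew} = 199/3 + (1/6)(419/6 + (1/6)p_{Brew}), which gives (35/36)p_{Brew} = 2807/36 ⇒ p_{Brew} = 80.2.
Then p_{Aroma} = 419/6 + (1/6)·80.2 = 83.2.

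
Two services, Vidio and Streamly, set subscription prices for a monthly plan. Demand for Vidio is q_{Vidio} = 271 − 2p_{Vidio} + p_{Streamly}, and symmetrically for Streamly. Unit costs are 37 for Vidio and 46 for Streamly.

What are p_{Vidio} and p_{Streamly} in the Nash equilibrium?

Vidio's profit: π = (p_{Vidio} − 37)(271 − 2p_{Vidio} + p_{Streamly}).
∂π/∂p_{Vidio} = 345 − 4p_{Vidio} + p_{Streamly} = 0 ⇒ p_{Vidio} = 86.25 + 0.25p_{Streamly}.
Similarly p_{Streamly} = 90.75 + 0.25p_{Vidio}.
Plugging p_{Streamly} into Vidio's best response: p_{Vidio} = 86.25 + 0.25(90.75 + 0.25p_{Vidio}) ⇒ 0.9375p_{Vidio} = 108.9375, so p_{Vidio} = 116.2.
Then p_{Streamly} = 90.75 + 0.25·116.2 = 119.8.

116.2, 119.8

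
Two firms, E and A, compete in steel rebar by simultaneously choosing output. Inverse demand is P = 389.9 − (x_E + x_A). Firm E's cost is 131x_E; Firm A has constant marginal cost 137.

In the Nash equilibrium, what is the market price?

Firm E's profit: π = x_E(389.9 − (x_E + x_A)) − 131x_E.
∂π/∂x_E = 258.9 − 2x_E − x_A = 0, so x_E = 129.45 − 0.5x_A.
By the same steps for A: x_A = 126.45 − 0.5x_E.
Substituting the second reaction function into the first: x_E = 129.45 − 0.5(126.45 − 0.5x_E), which gives 0.75x_E = 66.225 ⇒ x_E = 88.3.
Then x_A = 126.45 − 0.5·88.3 = 82.3.
Equilibrium price: P = 389.9 − 170.6 = 219.3.

219.3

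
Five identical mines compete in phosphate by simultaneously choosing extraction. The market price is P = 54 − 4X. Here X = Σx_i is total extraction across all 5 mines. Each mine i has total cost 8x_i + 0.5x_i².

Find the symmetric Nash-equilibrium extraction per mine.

1.84

A representative mine's profit is π_i = x_i(54 − 4X) − 8x_i − 0.5x_i², with X = x_i + Σ_{j≠i} x_j.
First-order condition: 46 − 9x_i − 4Σ_{j≠i} x_j = 0.
With identical mines, set every x_j = x: then 46 − 9x − 16x = 0, i.e. x = 46/25 = 1.84.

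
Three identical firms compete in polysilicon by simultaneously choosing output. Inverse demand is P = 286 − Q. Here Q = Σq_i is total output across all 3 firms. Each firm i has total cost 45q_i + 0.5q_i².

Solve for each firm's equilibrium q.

48.2

A representative firm's profit is π_i = q_i(286 − Q) − 45q_i − 0.5q_i², with Q = q_i + Σ_{j≠i} q_j.
First-order condition: 241 − 3q_i − Σ_{j≠i} q_j = 0.
Imposing symmetry (q_j = q for all j) turns Σ_{j≠i} q_j into 2q, so 241 = 5q and q = 48.2.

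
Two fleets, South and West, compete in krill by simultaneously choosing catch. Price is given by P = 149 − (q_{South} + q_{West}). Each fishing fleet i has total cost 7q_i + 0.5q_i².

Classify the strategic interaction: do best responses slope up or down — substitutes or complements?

Fishing fleet South's profit: π = q_{South}(149 − (q_{South} + q_{West})) − 7q_{South} − 0.5q_{South}².
∂π/∂q_{South} = 142 − 3q_{South} − q_{West} = 0, so q_{South} = 142/3 − (1/3)q_{West}.
The best-response slope dq_{South}/dq_{West} = −1/3 < 0: the reaction function is downward-sloping, so the choices are strategic substitutes.

strategic substitutes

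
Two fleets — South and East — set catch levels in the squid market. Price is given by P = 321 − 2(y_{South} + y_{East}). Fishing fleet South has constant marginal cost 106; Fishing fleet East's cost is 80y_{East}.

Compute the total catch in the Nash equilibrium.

Fishing fleet South's profit: π = y_{South}(321 − 2(y_{South} + y_{East})) − 106y_{South}.
∂π/∂y_{South} = 215 − 4y_{South} − 2y_{East} = 0, so y_{South} = 53.75 − 0.5y_{East}.
By the same steps for East: y_{East} = 60.25 − 0.5y_{South}.
Solving the two reaction functions simultaneously: (1 − (−0.5)(−0.5))y_{South} = 53.75 − 0.5·60.25, so 0.75y_{South} = 23.625 and y_{South} = 31.5.
Then y_{East} = 60.25 − 0.5·31.5 = 44.5.
Total catch: 31.5 + 44.5 = 76.

76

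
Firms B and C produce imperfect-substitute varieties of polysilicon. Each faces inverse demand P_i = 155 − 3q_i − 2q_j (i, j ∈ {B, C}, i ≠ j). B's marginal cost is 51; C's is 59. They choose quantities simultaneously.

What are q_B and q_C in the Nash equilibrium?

13.5, 11.5

Firm B's profit: π = q_B(155 − 3q_B − 2q_C) − 51q_B.
∂π/∂q_B = 104 − 6q_B − 2q_C = 0 ⇒ q_B = 52/3 − (1/3)q_C.
Similarly q_C = 16 − (1/3)q_B.
Substituting the second reaction function into the first: q_B = 52/3 − (1/3)(16 − (1/3)q_B), which gives (8/9)q_B = 12 ⇒ q_B = 13.5.
Then q_C = 16 − (1/3)·13.5 = 11.5.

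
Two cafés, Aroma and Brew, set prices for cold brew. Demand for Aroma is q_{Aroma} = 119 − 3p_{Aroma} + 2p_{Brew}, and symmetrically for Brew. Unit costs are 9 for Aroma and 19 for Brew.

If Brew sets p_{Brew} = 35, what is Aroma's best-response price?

Aroma's profit: π = (p_{Aroma} − 9)(119 − 3p_{Aroma} + 2p_{Brew}).
∂π/∂p_{Aroma} = 146 − 6p_{Aroma} + 2p_{Brew} = 0 ⇒ p_{Aroma} = 73/3 + (1/3)p_{Brew}.
At p_{Brew} = 35: p_{Aroma} = 73/3 + (1/3)·35 = 36.

36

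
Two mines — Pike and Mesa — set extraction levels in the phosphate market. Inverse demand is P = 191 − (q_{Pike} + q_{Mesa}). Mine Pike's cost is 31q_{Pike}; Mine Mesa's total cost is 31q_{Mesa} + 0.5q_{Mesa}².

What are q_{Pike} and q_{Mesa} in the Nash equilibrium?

Mine Pike's profit: π = q_{Pike}(191 − (q_{Pike} + q_{Mesa})) − 31q_{Pike}.
∂π/∂q_{Pike} = 160 − 2q_{Pike} − q_{Mesa} = 0, so q_{Pike} = 80 − 0.5q_{Mesa}.
For Mesa: ∂π/∂q_{Mesa} = 160 − 3q_{Mesa} − q_{Pike} = 0 ⇒ q_{Mesa} = 160/3 − (1/3)q_{Pike}.
Plugging q_{Mesa} into Pike's best response: q_{Pike} = 80 − 0.5(160/3 − (1/3)q_{Pike}) ⇒ (5/6)q_{Pike} = 160/3, so q_{Pike} = 64.
Then q_{Mesa} = 160/3 − (1/3)·64 = 32.

64, 32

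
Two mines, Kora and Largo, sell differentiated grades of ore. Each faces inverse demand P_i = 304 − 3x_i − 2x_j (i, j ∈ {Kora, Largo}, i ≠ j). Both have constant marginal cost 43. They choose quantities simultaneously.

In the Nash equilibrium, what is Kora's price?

140.875

Mine Kora's profit: π = x_{Kora}(304 − 3x_{Kora} − 2x_{Largo}) − 43x_{Kora}.
∂π/∂x_{Kora} = 261 − 6x_{Kora} − 2x_{Largo} = 0 ⇒ x_{Kora} = 43.5 − (1/3)x_{Largo}.
Setting x_{Kora} = x_{Largo} in the reaction function: x_{Kora} = 43.5 − (1/3)x_{Kora}, so x_{Kora} = 43.5 / (4/3) = 32.625.
P_{Kora} = 304 − 3·32.625 − 2·32.625 = 140.875.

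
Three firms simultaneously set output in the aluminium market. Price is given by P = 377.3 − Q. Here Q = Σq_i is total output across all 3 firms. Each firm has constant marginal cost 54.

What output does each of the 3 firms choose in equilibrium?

80.825

A representative firm's profit is π_i = q_i(377.3 − Q) − 54q_i, with Q = q_i + Σ_{j≠i} q_j.
First-order condition: 323.3 − 2q_i − Σ_{j≠i} q_j = 0.
Imposing symmetry (q_j = q for all j) turns Σ_{j≠i} q_j into 2q, so 323.3 = 4q and q = 80.825.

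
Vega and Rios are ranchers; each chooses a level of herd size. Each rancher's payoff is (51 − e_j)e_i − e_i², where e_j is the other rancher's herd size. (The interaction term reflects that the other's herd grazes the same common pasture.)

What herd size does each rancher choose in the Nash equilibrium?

17

Vega's payoff is (51 − e_R)e_V − e_V².
∂π/∂e_V = 51 − e_R − 2e_V = 0, so e_V = 25.5 − 0.5e_R.
Setting e_V = e_R in the reaction function: e_V = 25.5 − 0.5e_V, so e_V = 25.5 / 1.5 = 17.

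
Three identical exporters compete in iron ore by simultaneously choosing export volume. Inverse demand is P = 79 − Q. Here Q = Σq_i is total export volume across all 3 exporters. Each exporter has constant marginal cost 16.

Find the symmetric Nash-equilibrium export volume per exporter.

A representative exporter's profit is π_i = q_i(79 − Q) − 16q_i, with Q = q_i + Σ_{j≠i} q_j.
First-order condition: 63 − 2q_i − Σ_{j≠i} q_j = 0.
In a symmetric equilibrium every exporter chooses the same q, so Σ_{j≠i} q_j = 2q. The condition becomes 63 − 4q = 0, giving q = 63/4 = 15.75.

15.75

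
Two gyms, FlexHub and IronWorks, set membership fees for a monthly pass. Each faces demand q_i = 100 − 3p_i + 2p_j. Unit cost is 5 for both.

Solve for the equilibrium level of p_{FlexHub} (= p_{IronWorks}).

28.75

FlexHub's profit: π = (p_{FlexHub} − 5)(100 − 3p_{FlexHub} + 2p_{IronWorks}).
∂π/∂p_{FlexHub} = 115 − 6p_{FlexHub} + 2p_{IronWorks} = 0 ⇒ p_{FlexHub} = 115/6 + (1/3)p_{IronWorks}.
The game is symmetric, so in equilibrium p_{IronWorks} = p_{FlexHub}: the reaction function gives (2/3)p_{FlexHub} = 115/6, hence p_{FlexHub} = 28.75.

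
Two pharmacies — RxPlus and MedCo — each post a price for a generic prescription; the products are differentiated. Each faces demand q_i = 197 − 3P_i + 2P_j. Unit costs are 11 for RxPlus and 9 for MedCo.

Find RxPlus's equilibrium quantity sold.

RxPlus's profit: π = (P_{RxPlus} − 11)(197 − 3P_{RxPlus} + 2P_{MedCo}).
∂π/∂P_{RxPlus} = 230 − 6P_{RxPlus} + 2P_{MedCo} = 0 ⇒ P_{RxPlus} = 115/3 + (1/3)P_{MedCo}.
Similarly P_{MedCo} = 112/3 + (1/3)P_{RxPlus}.
Substituting the second reaction function into the first: P_{RxPlus} = 115/3 + (1/3)(112/3 + (1/3)P_{RxPlus}), which gives (8/9)P_{RxPlus} = 457/9 ⇒ P_{RxPlus} = 57.125.
Then P_{MedCo} = 112/3 + (1/3)·57.125 = 56.375.
q_{RxPlus} = 197 − 3·57.125 + 2·56.375 = 138.375.

138.375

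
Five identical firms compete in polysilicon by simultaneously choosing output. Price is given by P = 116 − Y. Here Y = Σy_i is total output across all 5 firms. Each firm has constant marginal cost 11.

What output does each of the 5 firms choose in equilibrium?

A representative firm's profit is π_i = y_i(116 − Y) − 11y_i, with Y = y_i + Σ_{j≠i} y_j.
First-order condition: 105 − 2y_i − Σ_{j≠i} y_j = 0.
With identical firms, set every y_j = y: then 105 − 2y − 4y = 0, i.e. y = 105/6 = 17.5.

17.5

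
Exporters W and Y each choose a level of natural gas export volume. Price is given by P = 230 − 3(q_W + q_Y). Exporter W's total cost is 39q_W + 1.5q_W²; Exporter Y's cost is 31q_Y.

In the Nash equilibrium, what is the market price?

112.2

Exporter W's profit: π = q_W(230 − 3(q_W + q_Y)) − 39q_W − 1.5q_W².
∂π/∂q_W = 191 − 9q_W − 3q_Y = 0, so q_W = 191/9 − (1/3)q_Y.
For Y: ∂π/∂q_Y = 199 − 6q_Y − 3q_W = 0 ⇒ q_Y = 199/6 − 0.5q_W.
Substituting the second reaction function into the first: q_W = 191/9 − (1/3)(199/6 − 0.5q_W), which gives (5/6)q_W = 61/6 ⇒ q_W = 12.2.
Then q_Y = 199/6 − 0.5·12.2 = 406/15.
Equilibrium price: P = 230 − 3·(589/15) = 112.2.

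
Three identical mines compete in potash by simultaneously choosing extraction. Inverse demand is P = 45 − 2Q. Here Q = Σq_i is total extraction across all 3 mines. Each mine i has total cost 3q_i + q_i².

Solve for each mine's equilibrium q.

4.2

A representative mine's profit is π_i = q_i(45 − 2Q) − 3q_i − q_i², with Q = q_i + Σ_{j≠i} q_j.
First-order condition: 42 − 6q_i − 2Σ_{j≠i} q_j = 0.
In a symmetric equilibrium every mine chooses the same q, so Σ_{j≠i} q_j = 2q. The condition becomes 42 − 10q = 0, giving q = 42/10 = 4.2.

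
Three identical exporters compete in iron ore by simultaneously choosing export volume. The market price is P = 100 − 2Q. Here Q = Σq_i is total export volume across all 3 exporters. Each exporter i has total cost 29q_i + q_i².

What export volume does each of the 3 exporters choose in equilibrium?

7.1

A representative exporter's profit is π_i = q_i(100 − 2Q) − 29q_i − q_i², with Q = q_i + Σ_{j≠i} q_j.
First-order condition: 71 − 6q_i − 2Σ_{j≠i} q_j = 0.
Imposing symmetry (q_j = q for all j) turns Σ_{j≠i} q_j into 2q, so 71 = 10q and q = 7.1.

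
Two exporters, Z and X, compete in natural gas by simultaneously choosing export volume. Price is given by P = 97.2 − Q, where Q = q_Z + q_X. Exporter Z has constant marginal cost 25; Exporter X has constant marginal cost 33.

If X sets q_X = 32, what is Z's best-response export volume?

20.1

Exporter Z's profit: π = q_Z(97.2 − (q_Z + q_X)) − 25q_Z.
∂π/∂q_Z = 72.2 − 2q_Z − q_X = 0, so q_Z = 36.1 − 0.5q_X.
At q_X = 32: q_Z = 36.1 − 0.5·32 = 20.1.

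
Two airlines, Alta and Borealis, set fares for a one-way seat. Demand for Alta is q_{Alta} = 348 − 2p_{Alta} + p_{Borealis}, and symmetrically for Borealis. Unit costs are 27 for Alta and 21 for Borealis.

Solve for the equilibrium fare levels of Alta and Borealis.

Alta's profit: π = (p_{Alta} − 27)(348 − 2p_{Alta} + p_{Borealis}).
∂π/∂p_{Alta} = 402 − 4p_{Alta} + p_{Borealis} = 0 ⇒ p_{Alta} = 100.5 + 0.25p_{Borealis}.
Similarly p_{Borealis} = 97.5 + 0.25p_{Alta}.
Substituting the second reaction function into the first: p_{Alta} = 100.5 + 0.25(97.5 + 0.25p_{Alta}), which gives 0.9375p_{Alta} = 124.875 ⇒ p_{Alta} = 133.2.
Then p_{Borealis} = 97.5 + 0.25·133.2 = 130.8.

133.2, 130.8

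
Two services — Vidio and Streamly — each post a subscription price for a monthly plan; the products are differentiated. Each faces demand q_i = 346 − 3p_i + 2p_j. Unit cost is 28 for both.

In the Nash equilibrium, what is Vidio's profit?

Vidio's profit: π = (p_{Vidio} − 28)(346 − 3p_{Vidio} + 2p_{Streamly}).
∂π/∂p_{Vidio} = 430 − 6p_{Vidio} + 2p_{Streamly} = 0 ⇒ p_{Vidio} = 215/3 + (1/3)p_{Streamly}.
Setting p_{Vidio} = p_{Streamly} in the reaction function: p_{Vidio} = 215/3 + (1/3)p_{Vidio}, so p_{Vidio} = (215/3) / (2/3) = 107.5.
q_{Vidio} = 346 − 3·107.5 + 2·107.5 = 238.5.
Profit = (107.5 − 28)·238.5 = 18960.75.

18960.75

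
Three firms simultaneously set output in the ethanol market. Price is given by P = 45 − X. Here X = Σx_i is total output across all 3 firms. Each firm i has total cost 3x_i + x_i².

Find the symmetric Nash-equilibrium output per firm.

7

A representative firm's profit is π_i = x_i(45 − X) − 3x_i − x_i², with X = x_i + Σ_{j≠i} x_j.
First-order condition: 42 − 4x_i − Σ_{j≠i} x_j = 0.
In a symmetric equilibrium every firm chooses the same x, so Σ_{j≠i} x_j = 2x. The condition becomes 42 − 6x = 0, giving x = 42/6 = 7.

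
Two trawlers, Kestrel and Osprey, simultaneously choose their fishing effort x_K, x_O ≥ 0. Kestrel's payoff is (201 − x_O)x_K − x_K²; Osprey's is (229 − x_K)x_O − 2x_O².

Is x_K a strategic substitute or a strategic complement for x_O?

Expanding Kestrel's payoff: 201x_K − x_Ox_K − x_K².
∂π/∂x_K = 201 − x_O − 2x_K = 0, so x_K = 100.5 − 0.5x_O.
The best-response slope dx_K/dx_O = −0.5 < 0: the reaction function is downward-sloping, so the choices are strategic substitutes.

strategic substitutes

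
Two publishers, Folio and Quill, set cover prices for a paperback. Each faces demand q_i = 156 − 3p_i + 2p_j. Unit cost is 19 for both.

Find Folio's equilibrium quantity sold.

Folio's profit: π = (p_{Folio} − 19)(156 − 3p_{Folio} + 2p_{Quill}).
∂π/∂p_{Folio} = 213 − 6p_{Folio} + 2p_{Quill} = 0 ⇒ p_{Folio} = 35.5 + (1/3)p_{Quill}.
Setting p_{Folio} = p_{Quill} in the reaction function: p_{Folio} = 35.5 + (1/3)p_{Folio}, so p_{Folio} = 35.5 / (2/3) = 53.25.
q_{Folio} = 156 − 3·53.25 + 2·53.25 = 102.75.

102.75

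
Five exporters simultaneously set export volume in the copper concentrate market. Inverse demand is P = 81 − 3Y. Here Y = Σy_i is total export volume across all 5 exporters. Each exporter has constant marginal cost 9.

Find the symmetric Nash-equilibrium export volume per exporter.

4

A representative exporter's profit is π_i = y_i(81 − 3Y) − 9y_i, with Y = y_i + Σ_{j≠i} y_j.
First-order condition: 72 − 6y_i − 3Σ_{j≠i} y_j = 0.
Imposing symmetry (y_j = y for all j) turns Σ_{j≠i} y_j into 4y, so 72 = 18y and y = 4.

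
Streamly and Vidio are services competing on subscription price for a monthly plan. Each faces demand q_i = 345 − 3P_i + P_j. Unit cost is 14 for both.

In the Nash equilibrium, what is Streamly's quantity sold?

190.2

Streamly's profit: π = (P_{Streamly} − 14)(345 − 3P_{Streamly} + P_{Vidio}).
∂π/∂P_{Streamly} = 387 − 6P_{Streamly} + P_{Vidio} = 0 ⇒ P_{Streamly} = 64.5 + (1/6)P_{Vidio}.
By symmetry P_{Vidio} = P_{Streamly}; substituting into the reaction function, (5/6)P_{Streamly} = 64.5 and P_{Streamly} = 77.4.
q_{Streamly} = 345 − 3·77.4 + 77.4 = 190.2.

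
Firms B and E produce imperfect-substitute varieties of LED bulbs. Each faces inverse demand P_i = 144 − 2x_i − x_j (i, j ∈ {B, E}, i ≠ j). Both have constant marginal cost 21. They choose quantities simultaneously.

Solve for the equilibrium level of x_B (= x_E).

24.6

Firm B's profit: π = x_B(144 − 2x_B − x_E) − 21x_B.
∂π/∂x_B = 123 − 4x_B − x_E = 0 ⇒ x_B = 30.75 − 0.25x_E.
By symmetry x_E = x_B; substituting into the reaction function, 1.25x_B = 30.75 and x_B = 24.6.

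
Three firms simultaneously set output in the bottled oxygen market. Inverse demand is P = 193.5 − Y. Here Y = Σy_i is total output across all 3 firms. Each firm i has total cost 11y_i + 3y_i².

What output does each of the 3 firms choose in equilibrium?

18.25

A representative firm's profit is π_i = y_i(193.5 − Y) − 11y_i − 3y_i², with Y = y_i + Σ_{j≠i} y_j.
First-order condition: 182.5 − 8y_i − Σ_{j≠i} y_j = 0.
In a symmetric equilibrium every firm chooses the same y, so Σ_{j≠i} y_j = 2y. The condition becomes 182.5 − 10y = 0, giving y = 182.5/10 = 18.25.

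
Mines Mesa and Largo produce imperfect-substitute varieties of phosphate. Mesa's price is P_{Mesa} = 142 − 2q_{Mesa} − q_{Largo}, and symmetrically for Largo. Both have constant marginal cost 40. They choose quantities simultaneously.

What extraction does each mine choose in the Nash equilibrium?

20.4

Mine Mesa's profit: π = q_{Mesa}(142 − 2q_{Mesa} − q_{Largo}) − 40q_{Mesa}.
∂π/∂q_{Mesa} = 102 − 4q_{Mesa} − q_{Largo} = 0 ⇒ q_{Mesa} = 25.5 − 0.25q_{Largo}.
The game is symmetric, so in equilibrium q_{Largo} = q_{Mesa}: the reaction function gives 1.25q_{Mesa} = 25.5, hence q_{Mesa} = 20.4.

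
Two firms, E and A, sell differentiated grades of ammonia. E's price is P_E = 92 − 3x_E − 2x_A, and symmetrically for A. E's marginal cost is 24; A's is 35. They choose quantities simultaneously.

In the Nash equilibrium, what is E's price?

Firm E's profit: π = x_E(92 − 3x_E − 2x_A) − 24x_E.
∂π/∂x_E = 68 − 6x_E − 2x_A = 0 ⇒ x_E = 34/3 − (1/3)x_A.
Similarly x_A = 9.5 − (1/3)x_E.
Solving the two reaction functions simultaneously: (1 − (−1/3)(−1/3))x_E = 34/3 − (1/3)·9.5, so (8/9)x_E = 49/6 and x_E = 9.1875.
Then x_A = 9.5 − (1/3)·9.1875 = 6.4375.
P_E = 92 − 3·9.1875 − 2·6.4375 = 51.5625.

51.5625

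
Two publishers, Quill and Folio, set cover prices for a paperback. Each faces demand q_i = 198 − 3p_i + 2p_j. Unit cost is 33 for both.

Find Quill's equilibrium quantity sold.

Quill's profit: π = (p_{Quill} − 33)(198 − 3p_{Quill} + 2p_{Folio}).
∂π/∂p_{Quill} = 297 − 6p_{Quill} + 2p_{Folio} = 0 ⇒ p_{Quill} = 49.5 + (1/3)p_{Folio}.
The game is symmetric, so in equilibrium p_{Folio} = p_{Quill}: the reaction function gives (2/3)p_{Quill} = 49.5, hence p_{Quill} = 74.25.
q_{Quill} = 198 − 3·74.25 + 2·74.25 = 123.75.

123.75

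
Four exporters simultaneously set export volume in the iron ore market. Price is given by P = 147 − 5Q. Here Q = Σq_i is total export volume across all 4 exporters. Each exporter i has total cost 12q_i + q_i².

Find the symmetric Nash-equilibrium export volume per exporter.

5

A representative exporter's profit is π_i = q_i(147 − 5Q) − 12q_i − q_i², with Q = q_i + Σ_{j≠i} q_j.
First-order condition: 135 − 12q_i − 5Σ_{j≠i} q_j = 0.
Imposing symmetry (q_j = q for all j) turns Σ_{j≠i} q_j into 3q, so 135 = 27q and q = 5.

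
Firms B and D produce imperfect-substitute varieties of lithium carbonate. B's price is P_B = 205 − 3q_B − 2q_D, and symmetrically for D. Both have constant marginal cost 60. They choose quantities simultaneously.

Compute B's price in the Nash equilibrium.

Firm B's profit: π = q_B(205 − 3q_B − 2q_D) − 60q_B.
∂π/∂q_B = 145 − 6q_B − 2q_D = 0 ⇒ q_B = 145/6 − (1/3)q_D.
By symmetry q_D = q_B; substituting into the reaction function, (4/3)q_B = 145/6 and q_B = 18.125.
P_B = 205 − 3·18.125 − 2·18.125 = 114.375.

114.375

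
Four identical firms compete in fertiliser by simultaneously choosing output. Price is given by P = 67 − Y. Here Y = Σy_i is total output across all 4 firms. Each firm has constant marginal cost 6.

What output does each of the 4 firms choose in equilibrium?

12.2

A representative firm's profit is π_i = y_i(67 − Y) − 6y_i, with Y = y_i + Σ_{j≠i} y_j.
First-order condition: 61 − 2y_i − Σ_{j≠i} y_j = 0.
Imposing symmetry (y_j = y for all j) turns Σ_{j≠i} y_j into 3y, so 61 = 5y and y = 12.2.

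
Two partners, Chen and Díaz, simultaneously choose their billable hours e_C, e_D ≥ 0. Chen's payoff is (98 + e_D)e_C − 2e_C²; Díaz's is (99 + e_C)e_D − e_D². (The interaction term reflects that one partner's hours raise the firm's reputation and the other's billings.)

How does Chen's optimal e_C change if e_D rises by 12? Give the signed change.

Expanding Chen's payoff: 98e_C + e_De_C − 2e_C².
∂π/∂e_C = 98 + e_D − 4e_C = 0, so e_C = 24.5 + 0.25e_D.
The reaction-function slope is 0.25, so a 12-unit rise in e_D moves e_C by 0.25 × 12 = 3. Chen's best response rises — the actions are strategic complements.

3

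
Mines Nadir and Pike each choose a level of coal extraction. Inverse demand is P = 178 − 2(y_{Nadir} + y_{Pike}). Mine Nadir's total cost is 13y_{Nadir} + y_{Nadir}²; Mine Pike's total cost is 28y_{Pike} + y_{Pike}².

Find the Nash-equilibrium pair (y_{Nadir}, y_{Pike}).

21.5625, 17.8125

Mine Nadir's profit: π = y_{Nadir}(178 − 2(y_{Nadir} + y_{Pike})) − 13y_{Nadir} − y_{Nadir}².
∂π/∂y_{Nadir} = 165 − 6y_{Nadir} − 2y_{Pike} = 0, so y_{Nadir} = 27.5 − (1/3)y_{Pike}.
By the same steps for Pike: y_{Pike} = 25 − (1/3)y_{Nadir}.
Substituting the second reaction function into the first: y_{Nadir} = 27.5 − (1/3)(25 − (1/3)y_{Nadir}), which gives (8/9)y_{Nadir} = 115/6 ⇒ y_{Nadir} = 21.5625.
Then y_{Pike} = 25 − (1/3)·21.5625 = 17.8125.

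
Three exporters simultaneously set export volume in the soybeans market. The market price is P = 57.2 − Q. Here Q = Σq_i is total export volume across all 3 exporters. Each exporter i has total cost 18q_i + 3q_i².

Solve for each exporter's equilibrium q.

3.92

A representative exporter's profit is π_i = q_i(57.2 − Q) − 18q_i − 3q_i², with Q = q_i + Σ_{j≠i} q_j.
First-order condition: 39.2 − 8q_i − Σ_{j≠i} q_j = 0.
Imposing symmetry (q_j = q for all j) turns Σ_{j≠i} q_j into 2q, so 39.2 = 10q and q = 3.92.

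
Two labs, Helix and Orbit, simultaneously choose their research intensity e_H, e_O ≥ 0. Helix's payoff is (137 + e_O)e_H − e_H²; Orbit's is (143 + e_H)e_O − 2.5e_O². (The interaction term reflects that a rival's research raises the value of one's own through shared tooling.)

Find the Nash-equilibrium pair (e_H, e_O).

Expanding Helix's payoff: 137e_H + e_Oe_H − e_H².
∂π/∂e_H = 137 + e_O − 2e_H = 0, so e_H = 68.5 + 0.5e_O.
Likewise for Orbit: e_O = 28.6 + 0.2e_H.
Substituting the second reaction function into the first: e_H = 68.5 + 0.5(28.6 + 0.2e_H), which gives 0.9e_H = 82.8 ⇒ e_H = 92.
Then e_O = 28.6 + 0.2·92 = 47.

92, 47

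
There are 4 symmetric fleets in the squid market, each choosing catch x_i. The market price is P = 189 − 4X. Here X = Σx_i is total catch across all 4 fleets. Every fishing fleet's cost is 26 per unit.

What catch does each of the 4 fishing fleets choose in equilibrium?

8.15

A representative fishing fleet's profit is π_i = x_i(189 − 4X) − 26x_i, with X = x_i + Σ_{j≠i} x_j.
First-order condition: 163 − 8x_i − 4Σ_{j≠i} x_j = 0.
With identical fishing fleets, set every x_j = x: then 163 − 8x − 12x = 0, i.e. x = 163/20 = 8.15.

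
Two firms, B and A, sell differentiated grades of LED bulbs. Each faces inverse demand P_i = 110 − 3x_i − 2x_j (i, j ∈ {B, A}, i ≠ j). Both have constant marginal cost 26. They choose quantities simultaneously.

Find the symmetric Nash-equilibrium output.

10.5

Firm B's profit: π = x_B(110 − 3x_B − 2x_A) − 26x_B.
∂π/∂x_B = 84 − 6x_B − 2x_A = 0 ⇒ x_B = 14 − (1/3)x_A.
The game is symmetric, so in equilibrium x_A = x_B: the reaction function gives (4/3)x_B = 14, hence x_B = 10.5.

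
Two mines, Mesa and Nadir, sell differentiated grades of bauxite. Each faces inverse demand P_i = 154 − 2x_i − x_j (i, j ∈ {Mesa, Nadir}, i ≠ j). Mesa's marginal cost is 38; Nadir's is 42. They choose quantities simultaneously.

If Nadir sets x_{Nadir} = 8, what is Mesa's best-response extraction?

Mine Mesa's profit: π = x_{Mesa}(154 − 2x_{Mesa} − x_{Nadir}) − 38x_{Mesa}.
∂π/∂x_{Mesa} = 116 − 4x_{Mesa} − x_{Nadir} = 0 ⇒ x_{Mesa} = 29 − 0.25x_{Nadir}.
At x_{Nadir} = 8: x_{Mesa} = 29 − 0.25·8 = 27.

27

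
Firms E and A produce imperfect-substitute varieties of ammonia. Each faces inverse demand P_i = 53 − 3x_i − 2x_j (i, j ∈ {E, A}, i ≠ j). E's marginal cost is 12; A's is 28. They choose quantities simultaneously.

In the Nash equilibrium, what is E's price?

30.375

Firm E's profit: π = x_E(53 − 3x_E − 2x_A) − 12x_E.
∂π/∂x_E = 41 − 6x_E − 2x_A = 0 ⇒ x_E = 41/6 − (1/3)x_A.
Similarly x_A = 25/6 − (1/3)x_E.
Solving the two reaction functions simultaneously: (1 − (−1/3)(−1/3))x_E = 41/6 − (1/3)·(25/6), so (8/9)x_E = 49/9 and x_E = 6.125.
Then x_A = 25/6 − (1/3)·6.125 = 2.125.
P_E = 53 − 3·6.125 − 2·2.125 = 30.375.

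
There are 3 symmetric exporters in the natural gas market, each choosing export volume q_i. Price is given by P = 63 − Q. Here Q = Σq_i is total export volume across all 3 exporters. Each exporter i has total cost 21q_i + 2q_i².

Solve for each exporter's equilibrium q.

A representative exporter's profit is π_i = q_i(63 − Q) − 21q_i − 2q_i², with Q = q_i + Σ_{j≠i} q_j.
First-order condition: 42 − 6q_i − Σ_{j≠i} q_j = 0.
In a symmetric equilibrium every exporter chooses the same q, so Σ_{j≠i} q_j = 2q. The condition becomes 42 − 8q = 0, giving q = 42/8 = 5.25.

5.25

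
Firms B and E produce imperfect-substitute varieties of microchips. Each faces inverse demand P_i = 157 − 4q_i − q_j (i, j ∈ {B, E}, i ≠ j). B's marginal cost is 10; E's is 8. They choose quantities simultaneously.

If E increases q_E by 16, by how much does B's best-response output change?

Firm B's profit: π = q_B(157 − 4q_B − q_E) − 10q_B.
∂π/∂q_B = 147 − 8q_B − q_E = 0 ⇒ q_B = 18.375 − 0.125q_E.
The reaction-function slope is −0.125, so a 16-unit rise in q_E moves q_B by −0.125 × 16 = −2. B's best response falls — the actions are strategic substitutes.

-2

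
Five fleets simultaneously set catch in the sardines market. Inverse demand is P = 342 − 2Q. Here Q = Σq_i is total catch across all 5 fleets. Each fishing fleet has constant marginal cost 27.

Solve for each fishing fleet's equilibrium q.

26.25

A representative fishing fleet's profit is π_i = q_i(342 − 2Q) − 27q_i, with Q = q_i + Σ_{j≠i} q_j.
First-order condition: 315 − 4q_i − 2Σ_{j≠i} q_j = 0.
In a symmetric equilibrium every fishing fleet chooses the same q, so Σ_{j≠i} q_j = 4q. The condition becomes 315 − 12q = 0, giving q = 315/12 = 26.25.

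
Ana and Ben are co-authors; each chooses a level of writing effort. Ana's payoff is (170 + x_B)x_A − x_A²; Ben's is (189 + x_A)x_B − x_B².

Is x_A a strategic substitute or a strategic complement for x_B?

strategic complements

Expanding Ana's payoff: 170x_A + x_Bx_A − x_A².
∂π/∂x_A = 170 + x_B − 2x_A = 0, so x_A = 85 + 0.5x_B.
The best-response slope dx_A/dx_B = 0.5 > 0: the reaction function is upward-sloping, so the choices are strategic complements.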